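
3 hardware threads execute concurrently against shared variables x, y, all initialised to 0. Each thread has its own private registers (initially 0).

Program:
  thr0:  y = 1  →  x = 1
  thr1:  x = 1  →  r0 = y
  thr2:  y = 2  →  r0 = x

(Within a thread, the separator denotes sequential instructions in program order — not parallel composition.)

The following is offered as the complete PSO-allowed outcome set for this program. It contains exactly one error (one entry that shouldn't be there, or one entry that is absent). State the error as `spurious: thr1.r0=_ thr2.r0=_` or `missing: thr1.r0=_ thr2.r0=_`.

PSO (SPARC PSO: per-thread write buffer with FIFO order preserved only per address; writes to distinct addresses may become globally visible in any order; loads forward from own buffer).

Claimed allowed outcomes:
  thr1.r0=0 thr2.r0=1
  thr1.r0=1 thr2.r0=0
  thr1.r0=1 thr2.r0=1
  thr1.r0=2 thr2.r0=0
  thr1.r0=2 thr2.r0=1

missing: thr1.r0=0 thr2.r0=0

outcome vector order: (thr1.r0,thr2.r0)
[PSO] allowed = {<0 0>; <0 1>; <1 0>; <1 1>; <2 0>; <2 1>}
PSO∖claimed = {<0 0>}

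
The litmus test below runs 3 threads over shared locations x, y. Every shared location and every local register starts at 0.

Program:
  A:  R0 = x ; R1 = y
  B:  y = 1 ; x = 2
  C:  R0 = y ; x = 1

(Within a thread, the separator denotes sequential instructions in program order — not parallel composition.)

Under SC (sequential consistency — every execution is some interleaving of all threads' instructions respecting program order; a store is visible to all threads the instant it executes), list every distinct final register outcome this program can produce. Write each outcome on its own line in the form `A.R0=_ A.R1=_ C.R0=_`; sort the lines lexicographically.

outcome vector order: (A.R0,A.R1,C.R0)
|SC outcomes| = 9

A.R0=0 A.R1=0 C.R0=0
A.R0=0 A.R1=0 C.R0=1
A.R0=0 A.R1=1 C.R0=0
A.R0=0 A.R1=1 C.R0=1
A.R0=1 A.R1=0 C.R0=0
A.R0=1 A.R1=1 C.R0=0
A.R0=1 A.R1=1 C.R0=1
A.R0=2 A.R1=1 C.R0=0
A.R0=2 A.R1=1 C.R0=1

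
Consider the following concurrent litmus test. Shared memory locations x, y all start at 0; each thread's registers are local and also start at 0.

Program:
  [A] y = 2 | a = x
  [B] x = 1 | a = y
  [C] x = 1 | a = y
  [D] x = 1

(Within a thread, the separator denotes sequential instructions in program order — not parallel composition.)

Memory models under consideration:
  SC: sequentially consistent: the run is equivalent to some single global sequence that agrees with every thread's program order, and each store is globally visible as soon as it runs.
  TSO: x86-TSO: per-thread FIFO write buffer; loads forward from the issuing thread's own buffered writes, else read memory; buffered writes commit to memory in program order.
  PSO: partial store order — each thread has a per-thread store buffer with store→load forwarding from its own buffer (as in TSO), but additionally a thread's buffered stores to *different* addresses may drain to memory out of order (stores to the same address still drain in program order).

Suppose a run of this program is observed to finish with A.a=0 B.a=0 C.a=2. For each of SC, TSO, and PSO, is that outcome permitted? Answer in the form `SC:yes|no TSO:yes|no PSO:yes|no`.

outcome vector order: (A.a,B.a,C.a)
SC (5): <0 2 2> <1 0 0> <1 0 2> <1 2 0> <1 2 2>
TSO (8): <0 0 0> <0 0 2> <0 2 0> <0 2 2> <1 0 0> <1 0 2> <1 2 0> <1 2 2>
PSO (8): <0 0 0> <0 0 2> <0 2 0> <0 2 2> <1 0 0> <1 0 2> <1 2 0> <1 2 2>
target <0 0 2> ∈ {TSO,PSO}

SC:no TSO:yes PSO:yes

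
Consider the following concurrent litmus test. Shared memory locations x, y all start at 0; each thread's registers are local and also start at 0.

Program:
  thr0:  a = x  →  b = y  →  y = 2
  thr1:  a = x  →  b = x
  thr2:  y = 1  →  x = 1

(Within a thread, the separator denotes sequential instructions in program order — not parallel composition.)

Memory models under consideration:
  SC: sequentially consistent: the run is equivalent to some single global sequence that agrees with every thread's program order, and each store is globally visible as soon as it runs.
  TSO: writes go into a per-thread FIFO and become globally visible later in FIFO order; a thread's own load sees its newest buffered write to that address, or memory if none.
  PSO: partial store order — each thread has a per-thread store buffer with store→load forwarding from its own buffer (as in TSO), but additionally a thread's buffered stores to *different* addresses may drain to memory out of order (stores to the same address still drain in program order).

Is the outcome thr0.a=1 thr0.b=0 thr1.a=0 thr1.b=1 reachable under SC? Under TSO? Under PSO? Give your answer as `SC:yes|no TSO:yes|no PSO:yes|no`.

outcome vector order: (thr0.a,thr0.b,thr1.a,thr1.b)
SC (9): (0,0,0,0) (0,0,0,1) (0,0,1,1) (0,1,0,0) (0,1,0,1) (0,1,1,1) (1,1,0,0) (1,1,0,1) (1,1,1,1)
TSO (9): (0,0,0,0) (0,0,0,1) (0,0,1,1) (0,1,0,0) (0,1,0,1) (0,1,1,1) (1,1,0,0) (1,1,0,1) (1,1,1,1)
PSO (12): (0,0,0,0) (0,0,0,1) (0,0,1,1) (0,1,0,0) (0,1,0,1) (0,1,1,1) (1,0,0,0) (1,0,0,1) (1,0,1,1) (1,1,0,0) (1,1,0,1) (1,1,1,1)
target (1,0,0,1) ∈ {PSO}

SC:no TSO:no PSO:yes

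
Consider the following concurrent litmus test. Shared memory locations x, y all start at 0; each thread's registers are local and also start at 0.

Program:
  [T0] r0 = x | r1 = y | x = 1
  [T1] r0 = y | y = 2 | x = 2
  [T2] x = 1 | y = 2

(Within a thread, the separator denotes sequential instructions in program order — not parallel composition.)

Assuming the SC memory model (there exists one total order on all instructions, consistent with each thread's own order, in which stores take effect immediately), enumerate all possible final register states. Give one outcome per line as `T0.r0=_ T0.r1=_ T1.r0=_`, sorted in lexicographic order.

T0.r0=0 T0.r1=0 T1.r0=0
T0.r0=0 T0.r1=0 T1.r0=2
T0.r0=0 T0.r1=2 T1.r0=0
T0.r0=0 T0.r1=2 T1.r0=2
T0.r0=1 T0.r1=0 T1.r0=0
T0.r0=1 T0.r1=0 T1.r0=2
T0.r0=1 T0.r1=2 T1.r0=0
T0.r0=1 T0.r1=2 T1.r0=2
T0.r0=2 T0.r1=2 T1.r0=0
T0.r0=2 T0.r1=2 T1.r0=2

outcome vector order: (T0.r0,T0.r1,T1.r0)
|SC outcomes| = 10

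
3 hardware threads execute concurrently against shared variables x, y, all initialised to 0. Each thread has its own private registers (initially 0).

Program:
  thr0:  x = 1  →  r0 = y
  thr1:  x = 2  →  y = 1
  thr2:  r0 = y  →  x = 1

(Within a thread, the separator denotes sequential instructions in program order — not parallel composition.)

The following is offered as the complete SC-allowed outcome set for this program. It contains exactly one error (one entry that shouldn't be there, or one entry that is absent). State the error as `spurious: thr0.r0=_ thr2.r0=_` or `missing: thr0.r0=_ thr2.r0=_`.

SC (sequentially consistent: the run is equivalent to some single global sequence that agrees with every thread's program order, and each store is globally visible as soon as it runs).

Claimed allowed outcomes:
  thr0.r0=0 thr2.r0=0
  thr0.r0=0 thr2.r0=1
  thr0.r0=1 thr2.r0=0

outcome vector order: (thr0.r0,thr2.r0)
SC (4): 00 01 10 11
SC∖claimed = {11}

missing: thr0.r0=1 thr2.r0=1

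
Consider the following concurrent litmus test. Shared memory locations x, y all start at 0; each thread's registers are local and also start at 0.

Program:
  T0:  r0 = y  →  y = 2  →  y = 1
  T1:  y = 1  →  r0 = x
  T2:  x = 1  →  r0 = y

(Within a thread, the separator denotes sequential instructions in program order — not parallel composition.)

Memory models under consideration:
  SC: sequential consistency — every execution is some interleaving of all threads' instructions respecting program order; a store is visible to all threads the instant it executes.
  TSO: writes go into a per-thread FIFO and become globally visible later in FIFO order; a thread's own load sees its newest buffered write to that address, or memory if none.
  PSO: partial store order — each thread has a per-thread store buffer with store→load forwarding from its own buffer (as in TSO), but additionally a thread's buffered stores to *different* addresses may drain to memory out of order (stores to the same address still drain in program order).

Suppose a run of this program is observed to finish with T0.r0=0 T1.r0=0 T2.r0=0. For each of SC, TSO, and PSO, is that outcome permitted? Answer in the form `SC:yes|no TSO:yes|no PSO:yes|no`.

SC:no TSO:yes PSO:yes

outcome vector order: (T0.r0,T1.r0,T2.r0)
under SC → 0/0/1 0/0/2 0/1/0 0/1/1 0/1/2 1/0/1 1/0/2 1/1/0 1/1/1 1/1/2
under TSO → 0/0/0 0/0/1 0/0/2 0/1/0 0/1/1 0/1/2 1/0/0 1/0/1 1/0/2 1/1/0 1/1/1 1/1/2
under PSO → 0/0/0 0/0/1 0/0/2 0/1/0 0/1/1 0/1/2 1/0/0 1/0/1 1/0/2 1/1/0 1/1/1 1/1/2
target 0/0/0 ∈ {TSO,PSO}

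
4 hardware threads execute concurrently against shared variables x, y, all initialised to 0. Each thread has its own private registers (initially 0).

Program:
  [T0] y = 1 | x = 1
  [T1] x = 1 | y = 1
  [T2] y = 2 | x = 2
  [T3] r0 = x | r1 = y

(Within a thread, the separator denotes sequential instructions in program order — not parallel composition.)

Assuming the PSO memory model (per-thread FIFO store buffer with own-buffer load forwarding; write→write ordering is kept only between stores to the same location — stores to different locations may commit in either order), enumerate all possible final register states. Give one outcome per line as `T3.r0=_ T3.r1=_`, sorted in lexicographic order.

outcome vector order: (T3.r0,T3.r1)
|PSO outcomes| = 9

T3.r0=0 T3.r1=0
T3.r0=0 T3.r1=1
T3.r0=0 T3.r1=2
T3.r0=1 T3.r1=0
T3.r0=1 T3.r1=1
T3.r0=1 T3.r1=2
T3.r0=2 T3.r1=0
T3.r0=2 T3.r1=1
T3.r0=2 T3.r1=2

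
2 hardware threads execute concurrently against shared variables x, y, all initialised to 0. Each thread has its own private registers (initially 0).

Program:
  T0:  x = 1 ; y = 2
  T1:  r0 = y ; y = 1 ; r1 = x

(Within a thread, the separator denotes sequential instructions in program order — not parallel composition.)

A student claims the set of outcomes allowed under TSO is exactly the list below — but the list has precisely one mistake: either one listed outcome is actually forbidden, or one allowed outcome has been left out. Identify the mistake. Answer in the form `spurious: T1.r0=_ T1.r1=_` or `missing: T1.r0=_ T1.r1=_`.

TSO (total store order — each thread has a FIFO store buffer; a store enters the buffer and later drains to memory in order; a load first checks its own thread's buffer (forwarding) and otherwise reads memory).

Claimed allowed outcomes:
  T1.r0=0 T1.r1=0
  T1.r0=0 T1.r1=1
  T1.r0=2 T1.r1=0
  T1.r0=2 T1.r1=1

spurious: T1.r0=2 T1.r1=0

outcome vector order: (T1.r0,T1.r1)
TSO (3): 0/0 0/1 2/1
claimed∖TSO = {2/0}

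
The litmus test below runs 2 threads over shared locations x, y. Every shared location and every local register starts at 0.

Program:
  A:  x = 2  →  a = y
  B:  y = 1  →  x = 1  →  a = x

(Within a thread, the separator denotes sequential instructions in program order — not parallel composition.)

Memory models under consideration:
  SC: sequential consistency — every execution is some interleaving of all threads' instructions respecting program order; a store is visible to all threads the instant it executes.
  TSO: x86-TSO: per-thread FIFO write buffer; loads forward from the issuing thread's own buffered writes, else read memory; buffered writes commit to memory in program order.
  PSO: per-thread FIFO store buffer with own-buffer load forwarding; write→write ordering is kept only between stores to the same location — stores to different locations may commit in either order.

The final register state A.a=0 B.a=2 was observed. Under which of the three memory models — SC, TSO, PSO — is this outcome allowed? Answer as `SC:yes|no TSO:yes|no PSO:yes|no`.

SC:no TSO:yes PSO:yes

outcome vector order: (A.a,B.a)
[SC] allowed = {01; 11; 12}
[TSO] allowed = {01; 02; 11; 12}
[PSO] allowed = {01; 02; 11; 12}
target 02 ∈ {TSO,PSO}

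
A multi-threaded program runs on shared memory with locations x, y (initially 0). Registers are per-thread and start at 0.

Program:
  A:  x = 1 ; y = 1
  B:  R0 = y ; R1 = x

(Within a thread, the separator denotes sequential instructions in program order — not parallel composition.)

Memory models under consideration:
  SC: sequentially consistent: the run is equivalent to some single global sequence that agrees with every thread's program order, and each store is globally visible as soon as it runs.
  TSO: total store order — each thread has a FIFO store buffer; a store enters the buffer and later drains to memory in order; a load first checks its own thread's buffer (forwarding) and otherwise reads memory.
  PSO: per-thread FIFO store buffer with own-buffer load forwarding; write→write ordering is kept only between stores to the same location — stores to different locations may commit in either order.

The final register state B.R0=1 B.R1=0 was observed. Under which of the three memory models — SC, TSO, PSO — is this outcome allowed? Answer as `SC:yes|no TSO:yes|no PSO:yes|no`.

SC:no TSO:no PSO:yes

outcome vector order: (B.R0,B.R1)
[SC] allowed = {(0,0); (0,1); (1,1)}
[TSO] allowed = {(0,0); (0,1); (1,1)}
[PSO] allowed = {(0,0); (0,1); (1,0); (1,1)}
target (1,0) ∈ {PSO}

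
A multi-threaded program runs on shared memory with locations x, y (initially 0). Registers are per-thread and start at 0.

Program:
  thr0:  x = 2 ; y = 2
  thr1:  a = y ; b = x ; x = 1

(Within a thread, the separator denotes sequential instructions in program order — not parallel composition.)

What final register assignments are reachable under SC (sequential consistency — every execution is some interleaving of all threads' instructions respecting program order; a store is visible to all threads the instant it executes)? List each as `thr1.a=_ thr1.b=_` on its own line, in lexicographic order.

outcome vector order: (thr1.a,thr1.b)
|SC outcomes| = 3

thr1.a=0 thr1.b=0
thr1.a=0 thr1.b=2
thr1.a=2 thr1.b=2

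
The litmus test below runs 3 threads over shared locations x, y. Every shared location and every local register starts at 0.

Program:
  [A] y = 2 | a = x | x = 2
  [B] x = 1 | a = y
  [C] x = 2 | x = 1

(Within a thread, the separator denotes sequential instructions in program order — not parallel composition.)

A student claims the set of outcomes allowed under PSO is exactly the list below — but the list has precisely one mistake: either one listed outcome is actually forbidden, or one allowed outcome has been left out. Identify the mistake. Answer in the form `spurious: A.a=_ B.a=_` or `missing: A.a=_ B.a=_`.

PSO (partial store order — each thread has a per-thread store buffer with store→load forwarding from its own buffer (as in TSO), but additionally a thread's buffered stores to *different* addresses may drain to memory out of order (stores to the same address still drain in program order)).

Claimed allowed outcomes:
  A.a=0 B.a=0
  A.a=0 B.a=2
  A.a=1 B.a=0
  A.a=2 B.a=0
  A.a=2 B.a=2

outcome vector order: (A.a,B.a)
PSO: 6 outcomes — {(0,0) (0,2) (1,0) (1,2) (2,0) (2,2)}
PSO∖claimed = {(1,2)}

missing: A.a=1 B.a=2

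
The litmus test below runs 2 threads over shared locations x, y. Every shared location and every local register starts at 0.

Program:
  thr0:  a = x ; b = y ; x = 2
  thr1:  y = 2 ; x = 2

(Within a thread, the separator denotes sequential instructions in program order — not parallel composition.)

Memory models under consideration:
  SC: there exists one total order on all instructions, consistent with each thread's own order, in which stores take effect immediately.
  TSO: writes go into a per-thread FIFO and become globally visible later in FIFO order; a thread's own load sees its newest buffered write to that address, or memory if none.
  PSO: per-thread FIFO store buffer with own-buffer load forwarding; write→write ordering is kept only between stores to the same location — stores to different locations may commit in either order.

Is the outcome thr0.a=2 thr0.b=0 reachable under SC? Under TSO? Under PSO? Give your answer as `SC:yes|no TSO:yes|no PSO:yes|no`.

SC:no TSO:no PSO:yes

outcome vector order: (thr0.a,thr0.b)
[SC] allowed = {(0,0); (0,2); (2,2)}
[TSO] allowed = {(0,0); (0,2); (2,2)}
[PSO] allowed = {(0,0); (0,2); (2,0); (2,2)}
target (2,0) ∈ {PSO}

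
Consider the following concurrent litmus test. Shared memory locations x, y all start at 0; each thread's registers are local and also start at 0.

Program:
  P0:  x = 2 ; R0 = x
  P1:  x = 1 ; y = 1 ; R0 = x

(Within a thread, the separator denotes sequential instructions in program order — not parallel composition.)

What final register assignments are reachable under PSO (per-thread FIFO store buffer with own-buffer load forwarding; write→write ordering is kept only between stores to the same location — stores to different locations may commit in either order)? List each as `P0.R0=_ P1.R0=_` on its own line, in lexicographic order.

P0.R0=1 P1.R0=1
P0.R0=2 P1.R0=1
P0.R0=2 P1.R0=2

outcome vector order: (P0.R0,P1.R0)
|PSO outcomes| = 3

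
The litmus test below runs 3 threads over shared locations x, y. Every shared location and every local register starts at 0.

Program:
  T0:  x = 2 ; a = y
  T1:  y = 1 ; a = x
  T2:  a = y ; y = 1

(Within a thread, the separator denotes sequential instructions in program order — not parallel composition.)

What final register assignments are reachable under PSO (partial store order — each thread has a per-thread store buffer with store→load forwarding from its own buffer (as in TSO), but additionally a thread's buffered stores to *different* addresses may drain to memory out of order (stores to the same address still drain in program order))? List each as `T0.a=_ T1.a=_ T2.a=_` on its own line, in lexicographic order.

T0.a=0 T1.a=0 T2.a=0
T0.a=0 T1.a=0 T2.a=1
T0.a=0 T1.a=2 T2.a=0
T0.a=0 T1.a=2 T2.a=1
T0.a=1 T1.a=0 T2.a=0
T0.a=1 T1.a=0 T2.a=1
T0.a=1 T1.a=2 T2.a=0
T0.a=1 T1.a=2 T2.a=1

outcome vector order: (T0.a,T1.a,T2.a)
|PSO outcomes| = 8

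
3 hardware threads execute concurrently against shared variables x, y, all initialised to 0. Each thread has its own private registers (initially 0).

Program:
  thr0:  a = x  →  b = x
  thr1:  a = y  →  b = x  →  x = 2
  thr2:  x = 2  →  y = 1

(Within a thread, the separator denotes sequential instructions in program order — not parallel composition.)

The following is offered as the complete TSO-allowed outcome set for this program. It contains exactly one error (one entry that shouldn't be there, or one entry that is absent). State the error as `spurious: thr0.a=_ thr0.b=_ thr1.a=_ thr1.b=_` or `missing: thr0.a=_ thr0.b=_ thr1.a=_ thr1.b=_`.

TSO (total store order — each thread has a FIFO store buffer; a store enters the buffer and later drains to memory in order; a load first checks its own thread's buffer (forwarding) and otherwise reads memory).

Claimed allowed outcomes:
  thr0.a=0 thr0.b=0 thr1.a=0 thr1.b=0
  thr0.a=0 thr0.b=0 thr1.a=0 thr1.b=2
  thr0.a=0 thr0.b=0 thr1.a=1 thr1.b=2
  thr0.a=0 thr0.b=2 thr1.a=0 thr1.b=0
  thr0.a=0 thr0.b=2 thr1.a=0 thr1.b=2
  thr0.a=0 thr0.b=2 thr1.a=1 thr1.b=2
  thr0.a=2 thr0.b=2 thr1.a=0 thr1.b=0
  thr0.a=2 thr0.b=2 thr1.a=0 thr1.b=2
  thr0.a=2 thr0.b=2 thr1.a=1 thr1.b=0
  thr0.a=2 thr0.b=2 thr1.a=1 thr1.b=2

outcome vector order: (thr0.a,thr0.b,thr1.a,thr1.b)
TSO: 9 outcomes — {(0,0,0,0) (0,0,0,2) (0,0,1,2) (0,2,0,0) (0,2,0,2) (0,2,1,2) (2,2,0,0) (2,2,0,2) (2,2,1,2)}
claimed∖TSO = {(2,2,1,0)}

spurious: thr0.a=2 thr0.b=2 thr1.a=1 thr1.b=0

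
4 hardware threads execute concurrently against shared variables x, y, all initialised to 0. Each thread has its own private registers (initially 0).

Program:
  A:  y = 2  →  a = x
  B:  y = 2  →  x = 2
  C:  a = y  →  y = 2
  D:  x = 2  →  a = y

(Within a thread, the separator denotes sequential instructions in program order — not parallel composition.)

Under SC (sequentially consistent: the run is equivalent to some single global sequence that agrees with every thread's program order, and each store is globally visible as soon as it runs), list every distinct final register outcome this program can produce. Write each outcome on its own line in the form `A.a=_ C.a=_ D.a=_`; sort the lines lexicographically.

outcome vector order: (A.a,C.a,D.a)
|SC outcomes| = 6

A.a=0 C.a=0 D.a=2
A.a=0 C.a=2 D.a=2
A.a=2 C.a=0 D.a=0
A.a=2 C.a=0 D.a=2
A.a=2 C.a=2 D.a=0
A.a=2 C.a=2 D.a=2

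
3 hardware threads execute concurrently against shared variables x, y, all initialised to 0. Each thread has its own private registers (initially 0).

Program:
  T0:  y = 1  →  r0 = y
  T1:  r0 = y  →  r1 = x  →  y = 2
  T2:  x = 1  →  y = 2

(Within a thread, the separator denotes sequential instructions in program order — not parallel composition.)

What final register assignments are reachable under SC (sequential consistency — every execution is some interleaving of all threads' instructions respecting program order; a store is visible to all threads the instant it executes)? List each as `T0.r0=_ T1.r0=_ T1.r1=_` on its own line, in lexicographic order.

T0.r0=1 T1.r0=0 T1.r1=0
T0.r0=1 T1.r0=0 T1.r1=1
T0.r0=1 T1.r0=1 T1.r1=0
T0.r0=1 T1.r0=1 T1.r1=1
T0.r0=1 T1.r0=2 T1.r1=1
T0.r0=2 T1.r0=0 T1.r1=0
T0.r0=2 T1.r0=0 T1.r1=1
T0.r0=2 T1.r0=1 T1.r1=0
T0.r0=2 T1.r0=1 T1.r1=1
T0.r0=2 T1.r0=2 T1.r1=1

outcome vector order: (T0.r0,T1.r0,T1.r1)
|SC outcomes| = 10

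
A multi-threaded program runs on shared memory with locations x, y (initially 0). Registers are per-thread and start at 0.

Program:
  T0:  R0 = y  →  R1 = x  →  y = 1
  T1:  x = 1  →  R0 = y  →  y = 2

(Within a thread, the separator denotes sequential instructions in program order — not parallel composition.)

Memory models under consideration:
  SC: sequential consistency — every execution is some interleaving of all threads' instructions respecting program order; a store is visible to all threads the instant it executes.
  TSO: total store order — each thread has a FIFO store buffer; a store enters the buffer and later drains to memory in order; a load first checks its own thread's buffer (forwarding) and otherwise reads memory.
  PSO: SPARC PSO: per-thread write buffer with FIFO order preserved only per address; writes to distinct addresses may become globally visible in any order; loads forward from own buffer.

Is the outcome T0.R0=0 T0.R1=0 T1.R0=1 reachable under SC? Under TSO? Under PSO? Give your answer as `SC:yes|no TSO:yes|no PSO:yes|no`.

SC:yes TSO:yes PSO:yes

outcome vector order: (T0.R0,T0.R1,T1.R0)
SC: 5 outcomes — {(0,0,0); (0,0,1); (0,1,0); (0,1,1); (2,1,0)}
TSO: 5 outcomes — {(0,0,0); (0,0,1); (0,1,0); (0,1,1); (2,1,0)}
PSO: 6 outcomes — {(0,0,0); (0,0,1); (0,1,0); (0,1,1); (2,0,0); (2,1,0)}
target (0,0,1) ∈ {SC,TSO,PSO}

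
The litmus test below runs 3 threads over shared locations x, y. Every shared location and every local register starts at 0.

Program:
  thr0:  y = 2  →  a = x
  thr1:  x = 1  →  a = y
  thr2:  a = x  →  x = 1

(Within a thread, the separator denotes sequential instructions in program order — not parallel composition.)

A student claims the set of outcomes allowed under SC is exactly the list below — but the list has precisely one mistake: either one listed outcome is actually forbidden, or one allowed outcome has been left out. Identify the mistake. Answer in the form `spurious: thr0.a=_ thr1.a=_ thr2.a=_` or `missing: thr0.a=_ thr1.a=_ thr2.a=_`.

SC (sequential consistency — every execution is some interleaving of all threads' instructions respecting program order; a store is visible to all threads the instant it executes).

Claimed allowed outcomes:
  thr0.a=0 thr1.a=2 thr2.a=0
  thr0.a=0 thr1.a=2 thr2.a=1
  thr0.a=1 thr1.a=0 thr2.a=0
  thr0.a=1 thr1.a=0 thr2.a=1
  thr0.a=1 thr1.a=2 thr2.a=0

missing: thr0.a=1 thr1.a=2 thr2.a=1

outcome vector order: (thr0.a,thr1.a,thr2.a)
[SC] allowed = {0/2/0; 0/2/1; 1/0/0; 1/0/1; 1/2/0; 1/2/1}
SC∖claimed = {1/2/1}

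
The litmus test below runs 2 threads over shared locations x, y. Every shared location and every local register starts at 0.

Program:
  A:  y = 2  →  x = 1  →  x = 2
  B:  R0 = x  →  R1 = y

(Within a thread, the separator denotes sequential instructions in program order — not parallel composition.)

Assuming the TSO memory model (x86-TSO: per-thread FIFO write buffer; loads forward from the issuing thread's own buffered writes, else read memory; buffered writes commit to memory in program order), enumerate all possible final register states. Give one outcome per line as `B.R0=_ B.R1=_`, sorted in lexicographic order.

outcome vector order: (B.R0,B.R1)
|TSO outcomes| = 4

B.R0=0 B.R1=0
B.R0=0 B.R1=2
B.R0=1 B.R1=2
B.R0=2 B.R1=2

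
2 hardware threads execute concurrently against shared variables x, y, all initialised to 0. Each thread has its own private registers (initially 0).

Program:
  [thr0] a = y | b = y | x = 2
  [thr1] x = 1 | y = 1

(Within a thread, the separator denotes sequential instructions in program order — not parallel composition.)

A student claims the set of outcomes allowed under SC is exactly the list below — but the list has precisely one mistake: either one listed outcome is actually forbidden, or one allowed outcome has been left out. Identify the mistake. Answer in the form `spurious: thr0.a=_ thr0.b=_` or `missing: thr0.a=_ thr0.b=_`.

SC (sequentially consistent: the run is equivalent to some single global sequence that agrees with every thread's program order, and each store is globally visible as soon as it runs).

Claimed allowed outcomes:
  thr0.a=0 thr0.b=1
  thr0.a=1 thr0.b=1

outcome vector order: (thr0.a,thr0.b)
SC (3): 0/0 0/1 1/1
SC∖claimed = {0/0}

missing: thr0.a=0 thr0.b=0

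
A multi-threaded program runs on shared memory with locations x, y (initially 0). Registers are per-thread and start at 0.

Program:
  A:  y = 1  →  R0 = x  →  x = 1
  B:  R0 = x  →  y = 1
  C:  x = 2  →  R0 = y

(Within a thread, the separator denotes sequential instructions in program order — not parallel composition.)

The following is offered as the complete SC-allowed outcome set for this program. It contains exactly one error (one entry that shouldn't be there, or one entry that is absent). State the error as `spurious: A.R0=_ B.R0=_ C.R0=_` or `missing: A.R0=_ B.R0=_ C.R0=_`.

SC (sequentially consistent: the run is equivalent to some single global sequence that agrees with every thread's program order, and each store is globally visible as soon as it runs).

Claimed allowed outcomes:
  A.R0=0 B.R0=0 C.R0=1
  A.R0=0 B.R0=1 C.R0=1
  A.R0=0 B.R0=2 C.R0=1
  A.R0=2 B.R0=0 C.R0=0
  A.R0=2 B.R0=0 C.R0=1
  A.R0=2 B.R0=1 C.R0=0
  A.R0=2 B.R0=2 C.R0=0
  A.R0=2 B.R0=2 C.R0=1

outcome vector order: (A.R0,B.R0,C.R0)
under SC → 0/0/1 0/1/1 0/2/1 2/0/0 2/0/1 2/1/0 2/1/1 2/2/0 2/2/1
SC∖claimed = {2/1/1}

missing: A.R0=2 B.R0=1 C.R0=1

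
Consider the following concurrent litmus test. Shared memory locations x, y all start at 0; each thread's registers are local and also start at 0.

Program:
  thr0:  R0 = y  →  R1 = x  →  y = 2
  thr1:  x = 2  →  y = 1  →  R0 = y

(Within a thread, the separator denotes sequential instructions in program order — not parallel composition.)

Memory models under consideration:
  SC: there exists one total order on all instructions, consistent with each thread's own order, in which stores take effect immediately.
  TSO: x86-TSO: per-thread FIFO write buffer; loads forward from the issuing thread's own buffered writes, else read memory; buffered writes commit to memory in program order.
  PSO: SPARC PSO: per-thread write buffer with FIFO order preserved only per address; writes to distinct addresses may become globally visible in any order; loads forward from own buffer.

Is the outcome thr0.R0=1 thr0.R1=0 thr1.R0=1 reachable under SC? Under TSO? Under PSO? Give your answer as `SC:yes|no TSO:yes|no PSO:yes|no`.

outcome vector order: (thr0.R0,thr0.R1,thr1.R0)
SC (6): 001; 002; 021; 022; 121; 122
TSO (6): 001; 002; 021; 022; 121; 122
PSO (8): 001; 002; 021; 022; 101; 102; 121; 122
target 101 ∈ {PSO}

SC:no TSO:no PSO:yes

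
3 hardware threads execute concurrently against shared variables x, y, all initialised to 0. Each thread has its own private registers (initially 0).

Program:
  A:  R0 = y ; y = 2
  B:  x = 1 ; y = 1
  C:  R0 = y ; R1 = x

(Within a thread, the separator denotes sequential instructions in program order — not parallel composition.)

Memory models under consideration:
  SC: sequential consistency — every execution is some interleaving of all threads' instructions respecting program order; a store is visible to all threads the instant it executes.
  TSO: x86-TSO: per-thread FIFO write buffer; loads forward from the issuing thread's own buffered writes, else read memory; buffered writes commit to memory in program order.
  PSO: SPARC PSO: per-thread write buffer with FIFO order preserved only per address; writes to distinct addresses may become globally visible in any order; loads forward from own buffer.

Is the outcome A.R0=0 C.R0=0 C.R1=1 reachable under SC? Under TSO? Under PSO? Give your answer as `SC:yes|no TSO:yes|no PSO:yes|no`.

outcome vector order: (A.R0,C.R0,C.R1)
under SC → 000; 001; 011; 020; 021; 100; 101; 111; 121
under TSO → 000; 001; 011; 020; 021; 100; 101; 111; 121
under PSO → 000; 001; 010; 011; 020; 021; 100; 101; 110; 111; 120; 121
target 001 ∈ {SC,TSO,PSO}

SC:yes TSO:yes PSO:yes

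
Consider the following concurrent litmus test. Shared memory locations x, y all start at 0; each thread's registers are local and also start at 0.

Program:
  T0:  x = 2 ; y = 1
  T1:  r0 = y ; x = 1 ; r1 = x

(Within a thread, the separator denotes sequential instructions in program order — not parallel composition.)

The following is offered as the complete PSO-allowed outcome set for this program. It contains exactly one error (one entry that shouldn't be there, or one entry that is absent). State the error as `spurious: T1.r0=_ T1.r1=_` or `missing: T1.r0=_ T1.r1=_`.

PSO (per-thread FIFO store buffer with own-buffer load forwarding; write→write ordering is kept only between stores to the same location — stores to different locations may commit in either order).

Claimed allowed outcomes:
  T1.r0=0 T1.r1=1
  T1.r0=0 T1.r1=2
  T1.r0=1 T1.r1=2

missing: T1.r0=1 T1.r1=1

outcome vector order: (T1.r0,T1.r1)
under PSO → 0/1, 0/2, 1/1, 1/2
PSO∖claimed = {1/1}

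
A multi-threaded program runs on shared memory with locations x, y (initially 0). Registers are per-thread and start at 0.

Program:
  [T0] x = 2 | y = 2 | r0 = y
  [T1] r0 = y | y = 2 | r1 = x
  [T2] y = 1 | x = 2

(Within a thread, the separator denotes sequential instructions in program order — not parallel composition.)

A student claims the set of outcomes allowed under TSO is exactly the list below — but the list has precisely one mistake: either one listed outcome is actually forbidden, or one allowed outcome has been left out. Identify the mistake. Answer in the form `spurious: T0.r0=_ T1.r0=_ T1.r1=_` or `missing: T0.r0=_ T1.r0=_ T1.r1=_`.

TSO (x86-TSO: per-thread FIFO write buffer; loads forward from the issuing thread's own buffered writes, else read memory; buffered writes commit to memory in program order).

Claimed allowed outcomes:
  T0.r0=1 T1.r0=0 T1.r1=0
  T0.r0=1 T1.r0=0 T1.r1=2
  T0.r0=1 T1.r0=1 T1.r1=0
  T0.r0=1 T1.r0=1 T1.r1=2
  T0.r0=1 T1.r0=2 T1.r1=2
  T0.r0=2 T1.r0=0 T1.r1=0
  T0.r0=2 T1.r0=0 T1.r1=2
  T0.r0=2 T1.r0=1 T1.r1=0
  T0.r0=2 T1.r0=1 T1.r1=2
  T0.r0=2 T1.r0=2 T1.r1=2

outcome vector order: (T0.r0,T1.r0,T1.r1)
[TSO] allowed = {<1 0 0>; <1 0 2>; <1 1 2>; <1 2 2>; <2 0 0>; <2 0 2>; <2 1 0>; <2 1 2>; <2 2 2>}
claimed∖TSO = {<1 1 0>}

spurious: T0.r0=1 T1.r0=1 T1.r1=0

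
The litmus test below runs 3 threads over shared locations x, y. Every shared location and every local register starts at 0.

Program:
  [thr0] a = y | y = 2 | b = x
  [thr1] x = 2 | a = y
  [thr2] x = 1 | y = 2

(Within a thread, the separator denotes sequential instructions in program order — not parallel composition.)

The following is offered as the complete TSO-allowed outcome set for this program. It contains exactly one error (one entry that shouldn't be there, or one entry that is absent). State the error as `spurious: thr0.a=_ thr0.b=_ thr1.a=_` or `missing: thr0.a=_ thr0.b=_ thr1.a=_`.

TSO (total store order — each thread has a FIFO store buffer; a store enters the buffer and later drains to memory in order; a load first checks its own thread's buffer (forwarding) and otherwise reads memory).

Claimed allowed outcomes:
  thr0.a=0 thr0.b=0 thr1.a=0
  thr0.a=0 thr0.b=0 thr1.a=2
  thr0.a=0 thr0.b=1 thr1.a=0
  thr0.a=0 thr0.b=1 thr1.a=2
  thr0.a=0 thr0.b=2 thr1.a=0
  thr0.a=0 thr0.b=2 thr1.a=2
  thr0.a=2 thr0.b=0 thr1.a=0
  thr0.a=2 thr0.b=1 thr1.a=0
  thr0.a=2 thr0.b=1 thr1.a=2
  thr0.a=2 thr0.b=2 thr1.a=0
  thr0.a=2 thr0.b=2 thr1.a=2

outcome vector order: (thr0.a,thr0.b,thr1.a)
TSO (10): (0,0,0), (0,0,2), (0,1,0), (0,1,2), (0,2,0), (0,2,2), (2,1,0), (2,1,2), (2,2,0), (2,2,2)
claimed∖TSO = {(2,0,0)}

spurious: thr0.a=2 thr0.b=0 thr1.a=0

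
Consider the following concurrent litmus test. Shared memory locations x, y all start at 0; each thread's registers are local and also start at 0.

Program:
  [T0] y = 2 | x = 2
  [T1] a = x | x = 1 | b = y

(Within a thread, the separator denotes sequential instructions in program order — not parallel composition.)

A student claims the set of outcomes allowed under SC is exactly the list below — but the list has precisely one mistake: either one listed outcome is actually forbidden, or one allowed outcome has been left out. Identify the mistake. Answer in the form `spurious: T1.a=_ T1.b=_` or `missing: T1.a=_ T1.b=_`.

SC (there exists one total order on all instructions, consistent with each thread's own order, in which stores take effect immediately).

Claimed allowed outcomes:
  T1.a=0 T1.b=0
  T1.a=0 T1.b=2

missing: T1.a=2 T1.b=2

outcome vector order: (T1.a,T1.b)
[SC] allowed = {<0 0>; <0 2>; <2 2>}
SC∖claimed = {<2 2>}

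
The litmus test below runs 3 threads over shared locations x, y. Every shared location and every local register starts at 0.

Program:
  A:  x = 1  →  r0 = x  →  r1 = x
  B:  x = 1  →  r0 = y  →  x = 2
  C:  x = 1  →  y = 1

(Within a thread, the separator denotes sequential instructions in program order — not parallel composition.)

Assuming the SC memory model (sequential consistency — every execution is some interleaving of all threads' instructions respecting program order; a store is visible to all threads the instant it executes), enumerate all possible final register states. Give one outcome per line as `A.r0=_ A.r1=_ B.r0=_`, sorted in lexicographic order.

outcome vector order: (A.r0,A.r1,B.r0)
|SC outcomes| = 7

A.r0=1 A.r1=1 B.r0=0
A.r0=1 A.r1=1 B.r0=1
A.r0=1 A.r1=2 B.r0=0
A.r0=1 A.r1=2 B.r0=1
A.r0=2 A.r1=1 B.r0=0
A.r0=2 A.r1=2 B.r0=0
A.r0=2 A.r1=2 B.r0=1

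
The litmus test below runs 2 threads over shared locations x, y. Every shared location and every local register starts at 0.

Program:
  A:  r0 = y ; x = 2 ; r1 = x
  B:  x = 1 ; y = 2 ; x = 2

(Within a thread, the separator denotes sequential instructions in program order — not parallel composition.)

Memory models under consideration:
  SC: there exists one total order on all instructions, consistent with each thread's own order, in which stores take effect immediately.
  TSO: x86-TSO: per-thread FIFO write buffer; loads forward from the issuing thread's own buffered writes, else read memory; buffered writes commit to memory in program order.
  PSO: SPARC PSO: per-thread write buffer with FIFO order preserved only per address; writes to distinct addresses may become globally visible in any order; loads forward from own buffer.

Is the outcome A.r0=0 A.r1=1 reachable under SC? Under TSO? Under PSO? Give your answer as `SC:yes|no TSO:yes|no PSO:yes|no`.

SC:yes TSO:yes PSO:yes

outcome vector order: (A.r0,A.r1)
SC: 3 outcomes — {01 02 22}
TSO: 3 outcomes — {01 02 22}
PSO: 4 outcomes — {01 02 21 22}
target 01 ∈ {SC,TSO,PSO}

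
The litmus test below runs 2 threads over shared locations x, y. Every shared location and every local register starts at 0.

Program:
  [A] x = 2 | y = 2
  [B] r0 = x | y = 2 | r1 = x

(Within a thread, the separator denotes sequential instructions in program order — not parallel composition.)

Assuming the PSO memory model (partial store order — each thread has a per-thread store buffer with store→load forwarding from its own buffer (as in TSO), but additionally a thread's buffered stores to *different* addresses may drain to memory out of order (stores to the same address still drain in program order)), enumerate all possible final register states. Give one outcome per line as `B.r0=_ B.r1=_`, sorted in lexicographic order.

B.r0=0 B.r1=0
B.r0=0 B.r1=2
B.r0=2 B.r1=2

outcome vector order: (B.r0,B.r1)
|PSO outcomes| = 3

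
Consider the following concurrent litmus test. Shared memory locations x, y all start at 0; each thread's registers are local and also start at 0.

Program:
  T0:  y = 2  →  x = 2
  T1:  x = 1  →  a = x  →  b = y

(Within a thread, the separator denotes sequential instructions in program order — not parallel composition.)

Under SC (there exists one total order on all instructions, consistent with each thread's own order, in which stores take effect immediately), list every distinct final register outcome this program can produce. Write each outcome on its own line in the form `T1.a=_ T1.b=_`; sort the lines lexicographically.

outcome vector order: (T1.a,T1.b)
|SC outcomes| = 3

T1.a=1 T1.b=0
T1.a=1 T1.b=2
T1.a=2 T1.b=2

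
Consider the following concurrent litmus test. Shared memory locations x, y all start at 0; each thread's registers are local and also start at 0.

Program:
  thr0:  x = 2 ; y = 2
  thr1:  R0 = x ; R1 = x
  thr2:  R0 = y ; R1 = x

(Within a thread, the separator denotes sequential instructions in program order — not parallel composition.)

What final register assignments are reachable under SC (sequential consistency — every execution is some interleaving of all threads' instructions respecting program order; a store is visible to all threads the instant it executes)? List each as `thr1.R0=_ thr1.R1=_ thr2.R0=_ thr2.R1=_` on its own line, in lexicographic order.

outcome vector order: (thr1.R0,thr1.R1,thr2.R0,thr2.R1)
|SC outcomes| = 9

thr1.R0=0 thr1.R1=0 thr2.R0=0 thr2.R1=0
thr1.R0=0 thr1.R1=0 thr2.R0=0 thr2.R1=2
thr1.R0=0 thr1.R1=0 thr2.R0=2 thr2.R1=2
thr1.R0=0 thr1.R1=2 thr2.R0=0 thr2.R1=0
thr1.R0=0 thr1.R1=2 thr2.R0=0 thr2.R1=2
thr1.R0=0 thr1.R1=2 thr2.R0=2 thr2.R1=2
thr1.R0=2 thr1.R1=2 thr2.R0=0 thr2.R1=0
thr1.R0=2 thr1.R1=2 thr2.R0=0 thr2.R1=2
thr1.R0=2 thr1.R1=2 thr2.R0=2 thr2.R1=2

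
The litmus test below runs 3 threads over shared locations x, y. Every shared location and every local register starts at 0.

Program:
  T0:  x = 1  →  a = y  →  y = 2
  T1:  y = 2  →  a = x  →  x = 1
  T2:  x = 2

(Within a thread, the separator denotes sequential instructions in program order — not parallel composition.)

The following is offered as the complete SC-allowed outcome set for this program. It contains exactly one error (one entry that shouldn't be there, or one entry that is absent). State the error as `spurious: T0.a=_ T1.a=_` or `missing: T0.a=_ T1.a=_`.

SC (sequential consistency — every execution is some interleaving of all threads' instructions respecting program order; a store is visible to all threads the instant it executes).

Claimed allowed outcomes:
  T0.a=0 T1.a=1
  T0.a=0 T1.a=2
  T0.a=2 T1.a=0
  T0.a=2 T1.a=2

outcome vector order: (T0.a,T1.a)
SC (5): (0,1), (0,2), (2,0), (2,1), (2,2)
SC∖claimed = {(2,1)}

missing: T0.a=2 T1.a=1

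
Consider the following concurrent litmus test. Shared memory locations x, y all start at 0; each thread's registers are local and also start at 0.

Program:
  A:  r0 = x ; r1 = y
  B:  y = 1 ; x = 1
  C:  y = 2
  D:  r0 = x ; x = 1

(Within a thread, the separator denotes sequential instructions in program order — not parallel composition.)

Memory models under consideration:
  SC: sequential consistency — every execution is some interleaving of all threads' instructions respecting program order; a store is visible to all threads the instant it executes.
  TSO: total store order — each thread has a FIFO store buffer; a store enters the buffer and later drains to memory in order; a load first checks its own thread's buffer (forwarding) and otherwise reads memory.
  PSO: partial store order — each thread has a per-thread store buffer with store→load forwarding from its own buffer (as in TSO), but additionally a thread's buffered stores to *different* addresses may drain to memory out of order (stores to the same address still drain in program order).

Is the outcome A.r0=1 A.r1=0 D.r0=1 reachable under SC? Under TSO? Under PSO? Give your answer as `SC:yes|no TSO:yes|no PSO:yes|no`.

outcome vector order: (A.r0,A.r1,D.r0)
SC: 11 outcomes — {000 001 010 011 020 021 100 110 111 120 121}
TSO: 11 outcomes — {000 001 010 011 020 021 100 110 111 120 121}
PSO: 12 outcomes — {000 001 010 011 020 021 100 101 110 111 120 121}
target 101 ∈ {PSO}

SC:no TSO:no PSO:yes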